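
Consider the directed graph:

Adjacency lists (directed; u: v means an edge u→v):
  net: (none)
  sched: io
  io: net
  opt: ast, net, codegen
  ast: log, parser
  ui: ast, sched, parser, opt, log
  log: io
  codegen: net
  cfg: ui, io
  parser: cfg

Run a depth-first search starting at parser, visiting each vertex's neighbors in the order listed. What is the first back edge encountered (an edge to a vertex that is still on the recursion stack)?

DFS from parser (visiting each vertex's neighbors in the order listed); mark gray on enter, black on exit:
parser gray
  cfg gray
    ui gray
      ast gray
        log gray
          io gray
            net gray
            net black
          io black
        log black
        ast→parser: parser is gray → back edge
First back edge: ast → parser.

ast→parser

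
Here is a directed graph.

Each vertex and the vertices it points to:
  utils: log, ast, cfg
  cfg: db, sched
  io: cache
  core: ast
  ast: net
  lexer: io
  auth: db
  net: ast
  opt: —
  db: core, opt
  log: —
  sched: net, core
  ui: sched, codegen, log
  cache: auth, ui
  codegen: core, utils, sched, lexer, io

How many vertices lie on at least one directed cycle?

A vertex is on a directed cycle iff it belongs to a strongly connected component of size ≥ 2 (or has a self-loop).
The vertices on cycles are {io, ui, ast, net, cache, lexer, codegen} — 7 in total.

7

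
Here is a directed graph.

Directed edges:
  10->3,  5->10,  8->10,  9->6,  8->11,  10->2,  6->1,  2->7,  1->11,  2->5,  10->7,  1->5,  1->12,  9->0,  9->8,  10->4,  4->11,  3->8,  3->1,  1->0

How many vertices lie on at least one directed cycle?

6

A vertex is on a directed cycle iff it belongs to a strongly connected component of size ≥ 2 (or has a self-loop).
The vertices on cycles are {1, 2, 3, 5, 8, 10} — 6 in total.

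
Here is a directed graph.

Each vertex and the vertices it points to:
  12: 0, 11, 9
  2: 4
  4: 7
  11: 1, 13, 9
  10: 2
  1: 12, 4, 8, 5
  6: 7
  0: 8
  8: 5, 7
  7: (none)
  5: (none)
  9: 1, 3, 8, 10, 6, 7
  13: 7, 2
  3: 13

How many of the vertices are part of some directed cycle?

A vertex is on a directed cycle iff it belongs to a strongly connected component of size ≥ 2 (or has a self-loop).
The vertices on cycles are {1, 9, 11, 12} — 4 in total.

4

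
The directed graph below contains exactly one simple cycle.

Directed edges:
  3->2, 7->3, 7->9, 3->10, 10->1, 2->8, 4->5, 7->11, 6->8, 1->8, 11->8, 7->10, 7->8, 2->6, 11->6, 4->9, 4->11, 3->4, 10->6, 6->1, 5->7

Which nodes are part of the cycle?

3, 4, 5, 7

DFS with gray/black marking from 5:
5 gray
  7 gray
    11 gray
      6 gray
        1 gray
          8 gray
          8 black
        1 black
        6→8: 8 black — skip
      6 black
      11→8: 8 black — skip
    11 black
    7→8: 8 black — skip
    10 gray
      10→6: 6 black — skip
      10→1: 1 black — skip
    10 black
    3 gray
      4 gray
        4→5: 5 is gray → back edge
Back edge closes the cycle 5 → 7 → 3 → 4 → 5; its vertices are {3, 4, 5, 7}.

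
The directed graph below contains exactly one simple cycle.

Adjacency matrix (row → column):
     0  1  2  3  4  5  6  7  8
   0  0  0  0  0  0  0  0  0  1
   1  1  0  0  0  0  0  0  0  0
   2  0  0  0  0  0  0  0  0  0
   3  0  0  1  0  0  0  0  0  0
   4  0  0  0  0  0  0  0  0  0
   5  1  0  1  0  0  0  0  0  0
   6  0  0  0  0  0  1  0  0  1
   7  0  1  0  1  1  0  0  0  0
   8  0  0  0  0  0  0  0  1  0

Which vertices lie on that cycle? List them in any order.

0, 1, 7, 8

DFS with gray/black marking from 8:
8 gray
  7 gray
    1 gray
      0 gray
        0→8: 8 is gray → back edge
Back edge closes the cycle 8 → 7 → 1 → 0 → 8; its vertices are {0, 1, 7, 8}.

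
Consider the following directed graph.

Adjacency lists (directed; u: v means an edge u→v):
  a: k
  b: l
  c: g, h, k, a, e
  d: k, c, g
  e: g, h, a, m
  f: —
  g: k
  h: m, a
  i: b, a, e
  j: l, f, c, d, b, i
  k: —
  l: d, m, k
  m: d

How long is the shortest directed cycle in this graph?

For each vertex v, BFS finds the shortest path from v back to v.
The shortest such closed walk is e → m → d → c → e, length 4.

4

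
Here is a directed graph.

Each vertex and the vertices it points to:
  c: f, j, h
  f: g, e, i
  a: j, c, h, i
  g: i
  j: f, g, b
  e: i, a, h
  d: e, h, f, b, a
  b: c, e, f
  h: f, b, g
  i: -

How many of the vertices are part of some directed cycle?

7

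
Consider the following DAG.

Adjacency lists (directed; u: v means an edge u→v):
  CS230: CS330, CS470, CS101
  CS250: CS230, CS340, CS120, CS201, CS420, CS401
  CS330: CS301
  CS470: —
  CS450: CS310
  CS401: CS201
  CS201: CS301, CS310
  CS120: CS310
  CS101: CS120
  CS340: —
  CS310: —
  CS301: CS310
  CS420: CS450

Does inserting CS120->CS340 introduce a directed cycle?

No

Adding CS120→CS340 creates a cycle iff CS340 can already reach CS120.
Explore from CS340: no path reaches CS120. The graph stays acyclic.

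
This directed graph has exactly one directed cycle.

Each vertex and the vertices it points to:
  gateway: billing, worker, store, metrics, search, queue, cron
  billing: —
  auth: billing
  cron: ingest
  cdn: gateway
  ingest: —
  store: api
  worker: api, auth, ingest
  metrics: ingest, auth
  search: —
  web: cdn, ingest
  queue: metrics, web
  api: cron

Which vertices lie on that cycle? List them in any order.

DFS with gray/black marking from cdn:
cdn gray
  gateway gray
    billing gray
    billing black
    worker gray
      api gray
        cron gray
          ingest gray
          ingest black
        cron black
      api black
      auth gray
        auth→billing: billing black — skip
      auth black
      worker→ingest: ingest black — skip
    worker black
    store gray
      store→api: api black — skip
    store black
    metrics gray
      metrics→ingest: ingest black — skip
      metrics→auth: auth black — skip
    metrics black
    search gray
    search black
    queue gray
      queue→metrics: metrics black — skip
      web gray
        web→cdn: cdn is gray → back edge
Back edge closes the cycle cdn → gateway → queue → web → cdn; its vertices are {cdn, web, queue, gateway}.

cdn, web, queue, gateway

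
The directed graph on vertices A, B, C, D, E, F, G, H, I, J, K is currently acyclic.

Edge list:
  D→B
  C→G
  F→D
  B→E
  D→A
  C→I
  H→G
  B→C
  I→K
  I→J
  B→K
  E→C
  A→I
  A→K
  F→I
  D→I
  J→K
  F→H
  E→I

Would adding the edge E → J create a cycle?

No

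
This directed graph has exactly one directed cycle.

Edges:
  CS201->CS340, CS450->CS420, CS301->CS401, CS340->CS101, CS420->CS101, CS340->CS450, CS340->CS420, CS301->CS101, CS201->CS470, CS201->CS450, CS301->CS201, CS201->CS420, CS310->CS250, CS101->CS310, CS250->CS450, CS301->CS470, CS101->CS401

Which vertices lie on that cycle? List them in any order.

CS101, CS250, CS310, CS420, CS450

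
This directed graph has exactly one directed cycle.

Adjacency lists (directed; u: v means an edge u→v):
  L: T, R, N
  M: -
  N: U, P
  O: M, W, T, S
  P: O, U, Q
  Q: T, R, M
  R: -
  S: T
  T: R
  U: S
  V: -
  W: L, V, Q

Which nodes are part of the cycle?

L, N, O, P, W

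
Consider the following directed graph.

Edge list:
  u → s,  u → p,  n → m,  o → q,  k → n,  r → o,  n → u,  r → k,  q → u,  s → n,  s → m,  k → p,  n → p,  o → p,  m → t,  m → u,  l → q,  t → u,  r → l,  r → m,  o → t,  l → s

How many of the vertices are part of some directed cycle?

5

A vertex is on a directed cycle iff it belongs to a strongly connected component of size ≥ 2 (or has a self-loop).
The vertices on cycles are {m, n, s, t, u} — 5 in total.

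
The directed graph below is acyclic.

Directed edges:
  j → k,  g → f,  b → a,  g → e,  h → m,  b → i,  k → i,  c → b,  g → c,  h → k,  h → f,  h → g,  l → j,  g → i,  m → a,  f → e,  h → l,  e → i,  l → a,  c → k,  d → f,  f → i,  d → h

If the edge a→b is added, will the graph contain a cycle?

Adding a→b creates a cycle iff b can already reach a.
Path from b: b → a.
So b → … → a → b is a cycle.

Yes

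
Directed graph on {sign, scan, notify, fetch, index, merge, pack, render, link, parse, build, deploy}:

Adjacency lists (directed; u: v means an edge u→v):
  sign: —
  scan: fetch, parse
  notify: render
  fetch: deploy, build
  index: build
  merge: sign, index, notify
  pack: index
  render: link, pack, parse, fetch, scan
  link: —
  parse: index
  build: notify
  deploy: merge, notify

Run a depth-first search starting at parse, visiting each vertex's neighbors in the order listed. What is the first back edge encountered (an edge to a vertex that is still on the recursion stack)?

pack→index

DFS from parse (visiting each vertex's neighbors in the order listed); mark gray on enter, black on exit:
parse gray
  index gray
    build gray
      notify gray
        render gray
          link gray
          link black
          pack gray
            pack→index: index is gray → back edge
First back edge: pack → index.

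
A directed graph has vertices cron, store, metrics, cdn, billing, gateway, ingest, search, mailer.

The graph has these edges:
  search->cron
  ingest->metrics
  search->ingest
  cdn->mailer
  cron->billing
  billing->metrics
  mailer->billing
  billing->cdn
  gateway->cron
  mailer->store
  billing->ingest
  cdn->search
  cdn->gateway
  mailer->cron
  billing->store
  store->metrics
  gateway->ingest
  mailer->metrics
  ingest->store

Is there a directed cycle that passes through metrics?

metrics lies on a cycle iff there is a path from metrics back to itself.
Exploring from metrics, it never reaches itself; equivalently, its strongly connected component is a singleton.

No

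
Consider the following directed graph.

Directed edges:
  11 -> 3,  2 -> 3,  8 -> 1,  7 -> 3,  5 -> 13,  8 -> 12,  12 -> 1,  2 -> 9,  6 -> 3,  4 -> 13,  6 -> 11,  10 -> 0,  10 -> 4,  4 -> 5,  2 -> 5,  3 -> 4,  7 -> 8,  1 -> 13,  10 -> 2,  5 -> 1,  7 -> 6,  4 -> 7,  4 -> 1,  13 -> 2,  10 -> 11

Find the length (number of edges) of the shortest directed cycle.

3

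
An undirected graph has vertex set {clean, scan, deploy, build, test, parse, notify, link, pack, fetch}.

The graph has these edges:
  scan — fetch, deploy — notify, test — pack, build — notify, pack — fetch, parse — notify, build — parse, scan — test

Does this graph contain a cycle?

Yes

DFS, tracking each vertex's parent; an edge to a visited non-parent vertex closes a cycle.
Start from fetch:
visit fetch (parent –)
  visit pack (parent fetch)
    pack–fetch: parent, skip
    visit test (parent pack)
      test–pack: parent, skip
      visit scan (parent test)
        scan–fetch: fetch visited and ≠ parent → cycle
Cycle: fetch – pack – test – scan – fetch.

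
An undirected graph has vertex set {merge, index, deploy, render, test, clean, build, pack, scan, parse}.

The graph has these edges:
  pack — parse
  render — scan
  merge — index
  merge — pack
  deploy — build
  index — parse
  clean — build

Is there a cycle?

Yes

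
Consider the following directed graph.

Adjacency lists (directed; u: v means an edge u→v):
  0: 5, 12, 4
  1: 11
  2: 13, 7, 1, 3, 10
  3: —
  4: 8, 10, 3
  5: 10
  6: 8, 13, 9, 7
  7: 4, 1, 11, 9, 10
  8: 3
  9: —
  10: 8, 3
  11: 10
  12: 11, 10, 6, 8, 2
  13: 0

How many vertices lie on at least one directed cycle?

A vertex is on a directed cycle iff it belongs to a strongly connected component of size ≥ 2 (or has a self-loop).
The vertices on cycles are {0, 2, 6, 12, 13} — 5 in total.

5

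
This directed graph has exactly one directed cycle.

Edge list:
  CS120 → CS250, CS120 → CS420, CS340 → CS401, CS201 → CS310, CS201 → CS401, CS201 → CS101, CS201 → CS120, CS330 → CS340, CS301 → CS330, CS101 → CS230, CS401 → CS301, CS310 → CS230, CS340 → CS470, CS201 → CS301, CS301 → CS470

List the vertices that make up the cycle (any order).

CS301, CS330, CS340, CS401

DFS with gray/black marking from CS301:
CS301 gray
  CS470 gray
  CS470 black
  CS330 gray
    CS340 gray
      CS401 gray
        CS401→CS301: CS301 is gray → back edge
Back edge closes the cycle CS301 → CS330 → CS340 → CS401 → CS301; its vertices are {CS301, CS330, CS340, CS401}.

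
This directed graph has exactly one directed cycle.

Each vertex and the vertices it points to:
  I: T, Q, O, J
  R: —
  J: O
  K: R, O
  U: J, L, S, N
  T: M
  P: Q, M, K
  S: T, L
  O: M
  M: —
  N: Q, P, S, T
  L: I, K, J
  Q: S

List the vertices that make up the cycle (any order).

I, L, Q, S

DFS with gray/black marking from L:
L gray
  I gray
    T gray
      M gray
      M black
    T black
    Q gray
      S gray
        S→T: T black — skip
        S→L: L is gray → back edge
Back edge closes the cycle L → I → Q → S → L; its vertices are {I, L, Q, S}.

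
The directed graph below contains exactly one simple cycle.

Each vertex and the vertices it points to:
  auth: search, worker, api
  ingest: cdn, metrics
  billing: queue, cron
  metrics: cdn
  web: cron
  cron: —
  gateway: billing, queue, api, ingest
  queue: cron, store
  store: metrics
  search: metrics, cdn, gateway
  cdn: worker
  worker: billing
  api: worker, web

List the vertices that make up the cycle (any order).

DFS with gray/black marking from billing:
billing gray
  queue gray
    cron gray
    cron black
    store gray
      metrics gray
        cdn gray
          worker gray
            worker→billing: billing is gray → back edge
Back edge closes the cycle billing → queue → store → metrics → cdn → worker → billing; its vertices are {cdn, queue, store, worker, billing, metrics}.

cdn, queue, store, worker, billing, metrics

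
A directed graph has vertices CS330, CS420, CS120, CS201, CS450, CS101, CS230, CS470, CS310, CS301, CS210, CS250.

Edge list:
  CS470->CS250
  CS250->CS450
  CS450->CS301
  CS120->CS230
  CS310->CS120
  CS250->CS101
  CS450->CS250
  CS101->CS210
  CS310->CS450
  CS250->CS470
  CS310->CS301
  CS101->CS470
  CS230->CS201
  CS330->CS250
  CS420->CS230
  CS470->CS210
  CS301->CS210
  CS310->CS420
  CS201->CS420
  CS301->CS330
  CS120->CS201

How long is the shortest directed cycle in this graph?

2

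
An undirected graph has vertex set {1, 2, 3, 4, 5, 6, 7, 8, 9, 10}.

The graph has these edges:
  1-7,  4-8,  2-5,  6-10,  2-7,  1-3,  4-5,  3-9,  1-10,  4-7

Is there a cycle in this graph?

Yes

DFS, tracking each vertex's parent; an edge to a visited non-parent vertex closes a cycle.
Start from 4:
visit 4 (parent –)
  visit 8 (parent 4)
    8–4: parent, skip
  visit 5 (parent 4)
    visit 2 (parent 5)
      visit 7 (parent 2)
        7–2: parent, skip
        7–4: 4 visited and ≠ parent → cycle
Cycle: 4 – 5 – 2 – 7 – 4.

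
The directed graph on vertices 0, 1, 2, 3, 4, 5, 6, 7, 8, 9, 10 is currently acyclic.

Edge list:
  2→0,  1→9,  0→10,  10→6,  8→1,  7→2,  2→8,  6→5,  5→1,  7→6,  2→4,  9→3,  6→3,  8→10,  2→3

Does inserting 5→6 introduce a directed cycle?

Yes

Adding 5→6 creates a cycle iff 6 can already reach 5.
Path from 6: 6 → 5.
So 6 → … → 5 → 6 is a cycle.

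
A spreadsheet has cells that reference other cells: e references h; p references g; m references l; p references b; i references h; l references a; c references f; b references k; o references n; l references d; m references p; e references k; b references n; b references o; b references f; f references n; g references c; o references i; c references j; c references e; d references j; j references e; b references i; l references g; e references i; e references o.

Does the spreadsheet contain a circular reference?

DFS with white/gray/black marking, starting from e:
e gray
  h gray
  h black
  k gray
  k black
  o gray
    n gray
    n black
    i gray
      i→h: h black — skip
    i black
  o black
  e→i: i black — skip
e black
a gray
a black
b gray
  b→k: k black — skip
  b→n: n black — skip
  b→i: i black — skip
  f gray
    f→n: n black — skip
  f black
  b→o: o black — skip
b black
c gray
  j gray
    j→e: e black — skip
  j black
  c→e: e black — skip
  c→f: f black — skip
c black
d gray
  d→j: j black — skip
d black
g gray
  g→c: c black — skip
g black
l gray
  l→d: d black — skip
  l→g: g black — skip
  l→a: a black — skip
l black
m gray
  m→l: l black — skip
  p gray
    p→g: g black — skip
    p→b: b black — skip
  p black
m black
Every edge goes to a white or black vertex — no back edge, so the graph is acyclic.

No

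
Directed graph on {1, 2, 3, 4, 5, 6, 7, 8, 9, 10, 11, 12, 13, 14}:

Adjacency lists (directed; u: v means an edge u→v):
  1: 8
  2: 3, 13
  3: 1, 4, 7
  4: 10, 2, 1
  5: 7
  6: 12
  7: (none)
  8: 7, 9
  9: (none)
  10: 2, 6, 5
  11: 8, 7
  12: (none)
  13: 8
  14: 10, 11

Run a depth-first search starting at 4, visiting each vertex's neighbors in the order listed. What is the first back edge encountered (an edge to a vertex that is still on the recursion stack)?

3→4

DFS from 4 (visiting each vertex's neighbors in the order listed); mark gray on enter, black on exit:
4 gray
  10 gray
    2 gray
      3 gray
        1 gray
          8 gray
            7 gray
            7 black
            9 gray
            9 black
          8 black
        1 black
        3→4: 4 is gray → back edge
First back edge: 3 → 4.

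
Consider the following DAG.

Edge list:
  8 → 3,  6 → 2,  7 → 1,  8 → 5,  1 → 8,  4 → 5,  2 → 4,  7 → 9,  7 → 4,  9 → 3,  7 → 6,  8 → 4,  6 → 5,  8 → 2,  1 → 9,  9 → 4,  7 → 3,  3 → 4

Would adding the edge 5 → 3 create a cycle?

Adding 5→3 creates a cycle iff 3 can already reach 5.
Path from 3: 3 → 4 → 5.
So 3 → … → 5 → 3 is a cycle.

Yes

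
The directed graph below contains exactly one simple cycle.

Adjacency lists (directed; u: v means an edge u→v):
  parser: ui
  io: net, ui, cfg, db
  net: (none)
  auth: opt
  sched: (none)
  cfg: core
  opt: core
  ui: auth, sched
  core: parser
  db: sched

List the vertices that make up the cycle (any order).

ui, opt, auth, core, parser

DFS with gray/black marking from ui:
ui gray
  auth gray
    opt gray
      core gray
        parser gray
          parser→ui: ui is gray → back edge
Back edge closes the cycle ui → auth → opt → core → parser → ui; its vertices are {ui, opt, auth, core, parser}.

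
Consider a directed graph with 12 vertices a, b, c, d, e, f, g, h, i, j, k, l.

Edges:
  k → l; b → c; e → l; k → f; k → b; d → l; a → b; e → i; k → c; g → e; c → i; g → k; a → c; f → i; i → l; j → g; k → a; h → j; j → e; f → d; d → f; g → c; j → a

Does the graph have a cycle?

Yes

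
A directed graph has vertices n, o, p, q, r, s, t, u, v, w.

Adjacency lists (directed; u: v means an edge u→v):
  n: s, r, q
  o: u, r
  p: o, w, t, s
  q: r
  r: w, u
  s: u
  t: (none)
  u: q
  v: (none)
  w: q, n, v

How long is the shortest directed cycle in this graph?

For each vertex v, BFS finds the shortest path from v back to v.
The shortest such closed walk is w → n → r → w, length 3.

3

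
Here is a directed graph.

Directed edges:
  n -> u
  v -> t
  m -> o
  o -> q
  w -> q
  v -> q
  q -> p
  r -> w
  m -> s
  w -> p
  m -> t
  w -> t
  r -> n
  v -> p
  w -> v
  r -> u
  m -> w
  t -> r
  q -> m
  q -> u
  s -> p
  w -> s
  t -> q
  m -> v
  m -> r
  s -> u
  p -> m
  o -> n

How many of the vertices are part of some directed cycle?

A vertex is on a directed cycle iff it belongs to a strongly connected component of size ≥ 2 (or has a self-loop).
The vertices on cycles are {m, o, p, q, r, s, t, v, w} — 9 in total.

9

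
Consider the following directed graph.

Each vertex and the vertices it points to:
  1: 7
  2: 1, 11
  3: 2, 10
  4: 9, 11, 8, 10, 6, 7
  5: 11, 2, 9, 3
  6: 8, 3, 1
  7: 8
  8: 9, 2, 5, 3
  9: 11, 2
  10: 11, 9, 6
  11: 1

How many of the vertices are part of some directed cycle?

10

A vertex is on a directed cycle iff it belongs to a strongly connected component of size ≥ 2 (or has a self-loop).
The vertices on cycles are {1, 2, 3, 5, 6, 7, 8, 9, 10, 11} — 10 in total.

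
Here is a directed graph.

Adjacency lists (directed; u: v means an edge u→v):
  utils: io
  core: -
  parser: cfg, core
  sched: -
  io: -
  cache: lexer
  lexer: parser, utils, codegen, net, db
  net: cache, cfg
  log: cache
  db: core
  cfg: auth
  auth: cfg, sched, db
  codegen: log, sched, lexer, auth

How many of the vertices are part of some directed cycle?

A vertex is on a directed cycle iff it belongs to a strongly connected component of size ≥ 2 (or has a self-loop).
The vertices on cycles are {cfg, log, net, auth, cache, lexer, codegen} — 7 in total.

7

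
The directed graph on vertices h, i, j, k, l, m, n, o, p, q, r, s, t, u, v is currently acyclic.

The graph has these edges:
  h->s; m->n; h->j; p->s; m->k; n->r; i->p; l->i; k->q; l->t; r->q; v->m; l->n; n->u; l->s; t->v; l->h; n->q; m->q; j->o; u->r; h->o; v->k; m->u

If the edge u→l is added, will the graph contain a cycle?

Adding u→l creates a cycle iff l can already reach u.
Path from l: l → n → u.
So l → … → u → l is a cycle.

Yes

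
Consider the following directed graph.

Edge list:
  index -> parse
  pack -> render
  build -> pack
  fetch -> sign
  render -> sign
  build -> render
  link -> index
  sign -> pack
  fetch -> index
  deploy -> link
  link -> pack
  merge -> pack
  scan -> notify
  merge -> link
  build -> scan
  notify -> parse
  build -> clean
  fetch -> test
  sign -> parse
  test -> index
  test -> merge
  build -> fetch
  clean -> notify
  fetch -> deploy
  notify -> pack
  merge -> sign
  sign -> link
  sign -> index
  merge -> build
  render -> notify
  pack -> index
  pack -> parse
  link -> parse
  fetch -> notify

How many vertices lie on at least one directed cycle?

9

A vertex is on a directed cycle iff it belongs to a strongly connected component of size ≥ 2 (or has a self-loop).
The vertices on cycles are {link, pack, sign, test, build, fetch, merge, notify, render} — 9 in total.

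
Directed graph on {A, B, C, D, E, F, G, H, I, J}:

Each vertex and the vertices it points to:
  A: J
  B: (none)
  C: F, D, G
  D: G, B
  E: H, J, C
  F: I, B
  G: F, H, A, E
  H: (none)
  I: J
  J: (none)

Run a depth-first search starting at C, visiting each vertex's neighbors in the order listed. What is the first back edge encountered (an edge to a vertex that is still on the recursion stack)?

E->C

DFS from C (visiting each vertex's neighbors in the order listed); mark gray on enter, black on exit:
C gray
  F gray
    I gray
      J gray
      J black
    I black
    B gray
    B black
  F black
  D gray
    G gray
      G→F: F black — skip
      H gray
      H black
      A gray
        A→J: J black — skip
      A black
      E gray
        E→H: H black — skip
        E→J: J black — skip
        E→C: C is gray → back edge
First back edge: E → C.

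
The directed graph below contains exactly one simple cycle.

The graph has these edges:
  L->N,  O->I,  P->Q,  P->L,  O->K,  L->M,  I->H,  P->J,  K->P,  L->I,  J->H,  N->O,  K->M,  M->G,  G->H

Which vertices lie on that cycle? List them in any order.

DFS with gray/black marking from K:
K gray
  M gray
    G gray
      H gray
      H black
    G black
  M black
  P gray
    L gray
      I gray
        I→H: H black — skip
      I black
      L→M: M black — skip
      N gray
        O gray
          O→K: K is gray → back edge
Back edge closes the cycle K → P → L → N → O → K; its vertices are {K, L, N, O, P}.

K, L, N, O, P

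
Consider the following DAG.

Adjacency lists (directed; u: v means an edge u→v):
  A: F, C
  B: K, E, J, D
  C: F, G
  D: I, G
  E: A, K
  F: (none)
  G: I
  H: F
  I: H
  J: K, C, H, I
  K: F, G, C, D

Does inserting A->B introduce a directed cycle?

Adding A→B creates a cycle iff B can already reach A.
Path from B: B → E → A.
So B → … → A → B is a cycle.

Yes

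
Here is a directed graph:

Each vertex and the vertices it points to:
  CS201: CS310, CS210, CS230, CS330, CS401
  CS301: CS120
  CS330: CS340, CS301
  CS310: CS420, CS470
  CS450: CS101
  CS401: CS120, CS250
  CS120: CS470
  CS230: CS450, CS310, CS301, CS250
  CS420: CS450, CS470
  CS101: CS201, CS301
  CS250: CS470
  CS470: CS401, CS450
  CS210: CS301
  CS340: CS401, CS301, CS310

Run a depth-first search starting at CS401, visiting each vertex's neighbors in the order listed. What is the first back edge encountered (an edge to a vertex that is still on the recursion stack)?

CS470→CS401

DFS from CS401 (visiting each vertex's neighbors in the order listed); mark gray on enter, black on exit:
CS401 gray
  CS120 gray
    CS470 gray
      CS470→CS401: CS401 is gray → back edge
First back edge: CS470 → CS401.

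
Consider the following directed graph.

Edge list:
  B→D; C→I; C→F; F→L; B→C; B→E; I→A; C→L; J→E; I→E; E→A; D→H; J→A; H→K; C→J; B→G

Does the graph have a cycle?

No

DFS with white/gray/black marking, starting from D:
D gray
  H gray
    K gray
    K black
  H black
D black
C gray
  L gray
  L black
  I gray
    A gray
    A black
    E gray
      E→A: A black — skip
    E black
  I black
  F gray
    F→L: L black — skip
  F black
  J gray
    J→A: A black — skip
    J→E: E black — skip
  J black
C black
B gray
  B→C: C black — skip
  G gray
  G black
  B→D: D black — skip
  B→E: E black — skip
B black
Every edge goes to a white or black vertex — no back edge, so the graph is acyclic.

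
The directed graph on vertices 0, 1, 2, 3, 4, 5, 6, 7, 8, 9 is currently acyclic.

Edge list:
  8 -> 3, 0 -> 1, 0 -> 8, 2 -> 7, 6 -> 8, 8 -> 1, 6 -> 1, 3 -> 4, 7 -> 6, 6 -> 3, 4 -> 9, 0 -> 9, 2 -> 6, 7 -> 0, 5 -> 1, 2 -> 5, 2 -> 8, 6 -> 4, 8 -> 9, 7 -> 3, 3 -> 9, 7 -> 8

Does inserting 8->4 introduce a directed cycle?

No

Adding 8→4 creates a cycle iff 4 can already reach 8.
Explore from 4: no path reaches 8. The graph stays acyclic.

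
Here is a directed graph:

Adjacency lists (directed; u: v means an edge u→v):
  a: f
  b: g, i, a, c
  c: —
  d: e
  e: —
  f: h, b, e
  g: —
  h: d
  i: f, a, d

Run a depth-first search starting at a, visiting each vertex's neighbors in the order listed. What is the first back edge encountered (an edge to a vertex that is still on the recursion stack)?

DFS from a (visiting each vertex's neighbors in the order listed); mark gray on enter, black on exit:
a gray
  f gray
    h gray
      d gray
        e gray
        e black
      d black
    h black
    b gray
      g gray
      g black
      i gray
        i→f: f is gray → back edge
First back edge: i → f.

i→f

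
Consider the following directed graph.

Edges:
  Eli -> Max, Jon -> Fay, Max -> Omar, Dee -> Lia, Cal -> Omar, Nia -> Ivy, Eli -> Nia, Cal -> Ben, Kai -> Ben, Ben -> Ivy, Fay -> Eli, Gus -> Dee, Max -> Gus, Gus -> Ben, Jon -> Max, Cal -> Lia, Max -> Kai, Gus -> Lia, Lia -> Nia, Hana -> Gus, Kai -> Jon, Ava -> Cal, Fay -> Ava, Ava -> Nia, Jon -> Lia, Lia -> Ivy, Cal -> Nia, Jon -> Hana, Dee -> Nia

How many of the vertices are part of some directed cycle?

5

A vertex is on a directed cycle iff it belongs to a strongly connected component of size ≥ 2 (or has a self-loop).
The vertices on cycles are {Eli, Fay, Jon, Kai, Max} — 5 in total.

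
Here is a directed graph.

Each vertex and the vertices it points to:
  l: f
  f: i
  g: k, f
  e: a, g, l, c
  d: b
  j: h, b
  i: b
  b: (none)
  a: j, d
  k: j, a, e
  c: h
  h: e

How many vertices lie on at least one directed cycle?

A vertex is on a directed cycle iff it belongs to a strongly connected component of size ≥ 2 (or has a self-loop).
The vertices on cycles are {a, c, e, g, h, j, k} — 7 in total.

7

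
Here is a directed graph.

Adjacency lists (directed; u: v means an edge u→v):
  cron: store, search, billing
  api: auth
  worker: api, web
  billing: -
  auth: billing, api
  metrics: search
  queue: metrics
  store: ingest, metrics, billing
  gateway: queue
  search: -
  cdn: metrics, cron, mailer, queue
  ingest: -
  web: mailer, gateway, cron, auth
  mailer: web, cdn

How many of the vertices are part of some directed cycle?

5

A vertex is on a directed cycle iff it belongs to a strongly connected component of size ≥ 2 (or has a self-loop).
The vertices on cycles are {api, cdn, web, auth, mailer} — 5 in total.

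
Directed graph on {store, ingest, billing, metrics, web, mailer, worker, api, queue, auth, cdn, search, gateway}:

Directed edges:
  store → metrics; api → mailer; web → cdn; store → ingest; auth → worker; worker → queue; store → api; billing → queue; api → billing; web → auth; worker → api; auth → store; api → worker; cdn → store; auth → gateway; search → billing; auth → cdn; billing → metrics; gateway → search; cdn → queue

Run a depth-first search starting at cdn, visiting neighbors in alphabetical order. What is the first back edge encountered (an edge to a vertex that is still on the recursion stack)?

worker->api

DFS from cdn (visiting neighbors in alphabetical order); mark gray on enter, black on exit:
cdn gray
  queue gray
  queue black
  store gray
    api gray
      billing gray
        metrics gray
        metrics black
        billing→queue: queue black — skip
      billing black
      mailer gray
      mailer black
      worker gray
        worker→api: api is gray → back edge
First back edge: worker → api.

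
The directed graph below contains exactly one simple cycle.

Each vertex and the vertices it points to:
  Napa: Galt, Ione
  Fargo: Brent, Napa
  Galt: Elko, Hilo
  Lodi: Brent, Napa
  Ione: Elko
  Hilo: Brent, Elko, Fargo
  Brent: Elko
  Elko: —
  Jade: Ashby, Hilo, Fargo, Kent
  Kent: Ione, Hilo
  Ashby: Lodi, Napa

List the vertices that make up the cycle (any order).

Galt, Hilo, Napa, Fargo

DFS with gray/black marking from Napa:
Napa gray
  Galt gray
    Elko gray
    Elko black
    Hilo gray
      Brent gray
        Brent→Elko: Elko black — skip
      Brent black
      Hilo→Elko: Elko black — skip
      Fargo gray
        Fargo→Brent: Brent black — skip
        Fargo→Napa: Napa is gray → back edge
Back edge closes the cycle Napa → Galt → Hilo → Fargo → Napa; its vertices are {Galt, Hilo, Napa, Fargo}.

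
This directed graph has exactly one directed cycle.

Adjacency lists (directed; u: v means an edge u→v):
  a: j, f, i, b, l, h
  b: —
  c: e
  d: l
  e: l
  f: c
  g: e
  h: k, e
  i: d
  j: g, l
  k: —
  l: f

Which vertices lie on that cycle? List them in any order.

DFS with gray/black marking from f:
f gray
  c gray
    e gray
      l gray
        l→f: f is gray → back edge
Back edge closes the cycle f → c → e → l → f; its vertices are {c, e, f, l}.

c, e, f, l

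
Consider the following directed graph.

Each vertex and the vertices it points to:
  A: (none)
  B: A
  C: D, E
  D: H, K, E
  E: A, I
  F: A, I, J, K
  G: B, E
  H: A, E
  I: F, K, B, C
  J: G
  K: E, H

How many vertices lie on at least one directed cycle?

9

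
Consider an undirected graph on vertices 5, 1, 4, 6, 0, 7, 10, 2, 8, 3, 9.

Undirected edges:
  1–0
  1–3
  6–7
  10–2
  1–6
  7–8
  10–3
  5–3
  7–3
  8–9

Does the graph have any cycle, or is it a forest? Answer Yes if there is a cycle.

Yes

DFS, tracking each vertex's parent; an edge to a visited non-parent vertex closes a cycle.
Start from 0:
visit 0 (parent –)
  visit 1 (parent 0)
    visit 6 (parent 1)
      visit 7 (parent 6)
        visit 8 (parent 7)
          visit 9 (parent 8)
            9–8: parent, skip
          8–7: parent, skip
        7–6: parent, skip
        visit 3 (parent 7)
          3–7: parent, skip
          visit 10 (parent 3)
            10–3: parent, skip
            visit 2 (parent 10)
              2–10: parent, skip
          3–1: 1 visited and ≠ parent → cycle
Cycle: 1 – 6 – 7 – 3 – 1.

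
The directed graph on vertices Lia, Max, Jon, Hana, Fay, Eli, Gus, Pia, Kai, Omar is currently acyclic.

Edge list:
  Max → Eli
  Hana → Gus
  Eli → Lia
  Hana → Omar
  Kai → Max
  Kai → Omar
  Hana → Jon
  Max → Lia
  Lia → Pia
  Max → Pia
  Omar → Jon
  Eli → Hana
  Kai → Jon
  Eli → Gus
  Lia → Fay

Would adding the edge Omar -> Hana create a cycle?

Yes

Adding Omar→Hana creates a cycle iff Hana can already reach Omar.
Path from Hana: Hana → Omar.
So Hana → … → Omar → Hana is a cycle.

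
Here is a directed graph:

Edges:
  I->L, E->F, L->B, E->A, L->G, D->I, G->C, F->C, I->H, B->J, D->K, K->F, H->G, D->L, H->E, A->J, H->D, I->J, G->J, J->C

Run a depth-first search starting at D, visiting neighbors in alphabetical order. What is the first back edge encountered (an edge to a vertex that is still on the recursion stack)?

H->D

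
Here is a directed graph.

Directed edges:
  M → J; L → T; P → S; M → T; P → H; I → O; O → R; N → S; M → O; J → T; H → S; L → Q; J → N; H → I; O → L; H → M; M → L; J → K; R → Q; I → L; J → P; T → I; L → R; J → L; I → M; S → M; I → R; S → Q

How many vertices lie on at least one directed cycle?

10

A vertex is on a directed cycle iff it belongs to a strongly connected component of size ≥ 2 (or has a self-loop).
The vertices on cycles are {H, I, J, L, M, N, O, P, S, T} — 10 in total.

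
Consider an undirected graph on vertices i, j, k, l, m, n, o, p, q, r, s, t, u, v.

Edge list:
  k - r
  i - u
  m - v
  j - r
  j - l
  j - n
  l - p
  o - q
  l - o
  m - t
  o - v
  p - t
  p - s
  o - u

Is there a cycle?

Yes

DFS, tracking each vertex's parent; an edge to a visited non-parent vertex closes a cycle.
Start from o:
visit o (parent –)
  visit v (parent o)
    v–o: parent, skip
    visit m (parent v)
      m–v: parent, skip
      visit t (parent m)
        visit p (parent t)
          visit l (parent p)
            l–o: o visited and ≠ parent → cycle
Cycle: o – v – m – t – p – l – o.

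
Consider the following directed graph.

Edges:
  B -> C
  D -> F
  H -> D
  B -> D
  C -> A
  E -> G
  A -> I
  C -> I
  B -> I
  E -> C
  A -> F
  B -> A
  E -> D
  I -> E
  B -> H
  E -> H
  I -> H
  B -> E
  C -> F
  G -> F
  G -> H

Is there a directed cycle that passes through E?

Yes

E is on a cycle iff E can reach itself via ≥1 edge.
E → C → I → E — yes.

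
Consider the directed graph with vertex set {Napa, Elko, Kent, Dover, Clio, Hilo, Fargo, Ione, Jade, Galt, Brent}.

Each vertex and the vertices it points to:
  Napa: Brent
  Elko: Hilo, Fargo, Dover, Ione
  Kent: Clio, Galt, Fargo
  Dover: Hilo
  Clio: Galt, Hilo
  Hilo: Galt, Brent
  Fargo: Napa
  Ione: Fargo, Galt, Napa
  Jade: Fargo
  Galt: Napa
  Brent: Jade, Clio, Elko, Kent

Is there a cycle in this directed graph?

Yes

DFS with white/gray/black marking, starting from Brent:
Brent gray
  Jade gray
    Fargo gray
      Napa gray
        Napa→Brent: Brent is gray → back edge
Back edge found, so a cycle exists: Brent → Jade → Fargo → Napa → Brent.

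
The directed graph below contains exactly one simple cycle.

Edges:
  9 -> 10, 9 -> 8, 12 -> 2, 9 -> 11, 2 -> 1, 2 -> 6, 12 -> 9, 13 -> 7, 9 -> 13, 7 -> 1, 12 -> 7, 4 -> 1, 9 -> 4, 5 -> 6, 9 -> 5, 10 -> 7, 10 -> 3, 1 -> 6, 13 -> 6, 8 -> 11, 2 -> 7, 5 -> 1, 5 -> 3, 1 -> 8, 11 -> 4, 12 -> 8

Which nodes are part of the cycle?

DFS with gray/black marking from 8:
8 gray
  11 gray
    4 gray
      1 gray
        1→8: 8 is gray → back edge
Back edge closes the cycle 8 → 11 → 4 → 1 → 8; its vertices are {1, 4, 8, 11}.

1, 4, 8, 11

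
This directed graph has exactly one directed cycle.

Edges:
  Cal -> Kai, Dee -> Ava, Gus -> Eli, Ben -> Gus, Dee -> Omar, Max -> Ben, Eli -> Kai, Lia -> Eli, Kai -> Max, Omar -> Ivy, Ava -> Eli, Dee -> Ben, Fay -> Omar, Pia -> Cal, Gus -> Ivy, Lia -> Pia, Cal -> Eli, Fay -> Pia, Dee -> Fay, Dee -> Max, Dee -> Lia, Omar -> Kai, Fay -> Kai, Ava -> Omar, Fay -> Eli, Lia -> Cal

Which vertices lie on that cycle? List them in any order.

Ben, Eli, Gus, Kai, Max

DFS with gray/black marking from Max:
Max gray
  Ben gray
    Gus gray
      Ivy gray
      Ivy black
      Eli gray
        Kai gray
          Kai→Max: Max is gray → back edge
Back edge closes the cycle Max → Ben → Gus → Eli → Kai → Max; its vertices are {Ben, Eli, Gus, Kai, Max}.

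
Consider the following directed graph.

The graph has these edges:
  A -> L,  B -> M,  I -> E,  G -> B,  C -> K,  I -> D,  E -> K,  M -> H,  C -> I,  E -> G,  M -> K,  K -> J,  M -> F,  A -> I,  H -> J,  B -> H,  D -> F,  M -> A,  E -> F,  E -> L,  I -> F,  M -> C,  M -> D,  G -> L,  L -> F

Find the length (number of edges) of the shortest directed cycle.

6

For each vertex v, BFS finds the shortest path from v back to v.
The shortest such closed walk is B → M → A → I → E → G → B, length 6.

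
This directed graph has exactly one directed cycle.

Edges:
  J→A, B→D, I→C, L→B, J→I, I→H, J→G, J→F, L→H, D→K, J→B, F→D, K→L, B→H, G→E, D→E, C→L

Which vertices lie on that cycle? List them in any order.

DFS with gray/black marking from B:
B gray
  D gray
    K gray
      L gray
        L→B: B is gray → back edge
Back edge closes the cycle B → D → K → L → B; its vertices are {B, D, K, L}.

B, D, K, L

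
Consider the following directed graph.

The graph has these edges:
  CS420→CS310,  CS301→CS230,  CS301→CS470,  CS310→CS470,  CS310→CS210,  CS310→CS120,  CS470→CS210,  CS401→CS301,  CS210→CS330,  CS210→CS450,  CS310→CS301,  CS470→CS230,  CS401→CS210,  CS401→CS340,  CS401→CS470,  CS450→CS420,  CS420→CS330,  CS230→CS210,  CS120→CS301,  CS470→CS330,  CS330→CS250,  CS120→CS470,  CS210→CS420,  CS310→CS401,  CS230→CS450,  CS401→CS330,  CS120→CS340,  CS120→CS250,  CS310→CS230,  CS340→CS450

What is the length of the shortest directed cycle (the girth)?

For each vertex v, BFS finds the shortest path from v back to v.
The shortest such closed walk is CS420 → CS310 → CS210 → CS420, length 3.

3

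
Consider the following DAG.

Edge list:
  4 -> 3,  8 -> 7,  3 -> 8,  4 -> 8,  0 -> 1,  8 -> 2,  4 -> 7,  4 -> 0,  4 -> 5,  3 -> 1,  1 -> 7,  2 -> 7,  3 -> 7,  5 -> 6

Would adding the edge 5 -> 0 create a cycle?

No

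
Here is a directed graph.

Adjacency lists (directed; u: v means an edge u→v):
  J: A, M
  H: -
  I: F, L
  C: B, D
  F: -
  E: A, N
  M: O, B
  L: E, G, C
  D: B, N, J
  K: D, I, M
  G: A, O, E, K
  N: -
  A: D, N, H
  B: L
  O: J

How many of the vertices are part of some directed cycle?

12

A vertex is on a directed cycle iff it belongs to a strongly connected component of size ≥ 2 (or has a self-loop).
The vertices on cycles are {A, B, C, D, E, G, I, J, K, L, M, O} — 12 in total.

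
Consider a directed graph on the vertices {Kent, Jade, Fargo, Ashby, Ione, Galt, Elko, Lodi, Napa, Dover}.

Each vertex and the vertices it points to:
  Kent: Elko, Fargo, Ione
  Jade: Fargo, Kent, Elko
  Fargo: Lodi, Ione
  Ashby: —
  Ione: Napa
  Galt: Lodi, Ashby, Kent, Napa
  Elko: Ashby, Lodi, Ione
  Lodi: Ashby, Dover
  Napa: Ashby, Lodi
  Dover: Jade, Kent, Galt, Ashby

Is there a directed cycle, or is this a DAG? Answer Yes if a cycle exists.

DFS with white/gray/black marking, starting from Dover:
Dover gray
  Jade gray
    Fargo gray
      Lodi gray
        Ashby gray
        Ashby black
        Lodi→Dover: Dover is gray → back edge
Back edge found, so a cycle exists: Dover → Jade → Fargo → Lodi → Dover.

Yes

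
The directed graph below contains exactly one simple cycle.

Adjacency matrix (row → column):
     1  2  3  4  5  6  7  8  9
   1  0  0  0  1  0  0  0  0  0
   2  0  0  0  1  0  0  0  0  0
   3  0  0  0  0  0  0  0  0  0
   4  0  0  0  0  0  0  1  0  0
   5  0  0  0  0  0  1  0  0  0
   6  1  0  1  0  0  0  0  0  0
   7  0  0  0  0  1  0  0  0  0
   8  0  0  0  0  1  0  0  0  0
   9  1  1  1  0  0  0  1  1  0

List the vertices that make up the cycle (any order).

1, 4, 5, 6, 7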